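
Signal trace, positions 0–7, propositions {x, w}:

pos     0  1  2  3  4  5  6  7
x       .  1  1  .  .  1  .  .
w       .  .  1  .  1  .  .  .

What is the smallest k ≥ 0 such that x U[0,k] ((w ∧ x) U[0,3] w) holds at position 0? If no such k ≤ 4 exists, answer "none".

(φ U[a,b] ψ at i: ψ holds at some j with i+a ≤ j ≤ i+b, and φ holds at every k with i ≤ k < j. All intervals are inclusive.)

none

Need earliest j ≥ 0 with ((w ∧ x) U[0,3] w), and x at every k in [0,j-1].
  j=0: rhs fails.
  j=1: rhs fails.
  j=2: rhs holds but lhs fails at k=0.
  j=3: rhs fails.
  j=4: rhs holds but lhs fails at k=0.
No witness within the range → none.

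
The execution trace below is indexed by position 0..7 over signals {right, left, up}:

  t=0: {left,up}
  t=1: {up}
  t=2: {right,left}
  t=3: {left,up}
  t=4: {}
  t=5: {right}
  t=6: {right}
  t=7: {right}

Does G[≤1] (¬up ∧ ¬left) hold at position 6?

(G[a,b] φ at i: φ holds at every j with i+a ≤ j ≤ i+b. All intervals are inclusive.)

Check (¬up ∧ ¬left) at every j in [6,7]:
  j=6: true
  j=7: true
All positions satisfy it → formula holds.

True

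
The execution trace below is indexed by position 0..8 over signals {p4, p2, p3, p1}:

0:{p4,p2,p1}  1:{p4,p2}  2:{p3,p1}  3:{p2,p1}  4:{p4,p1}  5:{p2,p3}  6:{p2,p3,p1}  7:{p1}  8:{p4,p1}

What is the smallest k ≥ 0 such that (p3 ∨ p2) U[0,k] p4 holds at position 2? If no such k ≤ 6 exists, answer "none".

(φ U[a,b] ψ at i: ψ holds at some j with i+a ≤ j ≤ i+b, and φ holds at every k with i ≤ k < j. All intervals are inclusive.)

Need earliest j ≥ 2 with p4, and (p3 ∨ p2) at every k in [2,j-1].
  j=2: rhs fails.
  j=3: rhs fails.
  j=4: rhs holds; lhs holds on [2,3]. k = 2.

2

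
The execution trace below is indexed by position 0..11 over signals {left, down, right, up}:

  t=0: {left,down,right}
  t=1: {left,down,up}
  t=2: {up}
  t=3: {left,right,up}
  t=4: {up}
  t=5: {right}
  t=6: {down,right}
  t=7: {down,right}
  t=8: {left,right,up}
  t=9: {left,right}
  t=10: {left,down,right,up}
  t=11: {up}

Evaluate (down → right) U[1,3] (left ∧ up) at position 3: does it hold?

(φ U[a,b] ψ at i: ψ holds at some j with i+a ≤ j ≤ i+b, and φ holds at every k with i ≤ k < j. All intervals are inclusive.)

Need some j in [4,6] with (left ∧ up), and (down → right) at every k in [3,j-1].
  j=4: (left ∧ up) false.
  j=5: (left ∧ up) false.
  j=6: (left ∧ up) false.
No j in the window works → until fails.

False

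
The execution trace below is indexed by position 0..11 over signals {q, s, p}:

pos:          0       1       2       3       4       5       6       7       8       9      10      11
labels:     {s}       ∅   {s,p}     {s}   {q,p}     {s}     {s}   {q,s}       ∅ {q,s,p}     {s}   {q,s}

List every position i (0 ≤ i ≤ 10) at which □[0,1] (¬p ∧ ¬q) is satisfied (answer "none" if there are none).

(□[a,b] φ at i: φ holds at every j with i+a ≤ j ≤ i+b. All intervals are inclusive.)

Evaluate at each i in [0,10]:
  i=0: ✓ (all of [0,1])
  i=1: ✗ (fails at j=2)
  i=2: ✗ (fails at j=2)
  i=3: ✗ (fails at j=4)
  i=4: ✗ (fails at j=4)
  i=5: ✓ (all of [5,6])
  i=6: ✗ (fails at j=7)
  i=7: ✗ (fails at j=7)
  i=8: ✗ (fails at j=9)
  i=9: ✗ (fails at j=9)
  i=10: ✗ (fails at j=11)

0, 5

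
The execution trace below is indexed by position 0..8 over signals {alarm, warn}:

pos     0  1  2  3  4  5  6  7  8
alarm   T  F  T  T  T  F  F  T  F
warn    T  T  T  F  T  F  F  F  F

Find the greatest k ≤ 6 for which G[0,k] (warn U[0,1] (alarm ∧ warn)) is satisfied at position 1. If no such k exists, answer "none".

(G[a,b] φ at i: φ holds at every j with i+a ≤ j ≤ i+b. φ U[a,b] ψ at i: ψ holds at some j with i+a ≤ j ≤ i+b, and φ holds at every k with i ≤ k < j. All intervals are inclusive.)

1

(warn U[0,1] (alarm ∧ warn)) must hold from j=1 onward; find where it first fails.
  j=1: holds
  j=2: holds
  j=3: fails
Holds on [1,2], so largest k = 1.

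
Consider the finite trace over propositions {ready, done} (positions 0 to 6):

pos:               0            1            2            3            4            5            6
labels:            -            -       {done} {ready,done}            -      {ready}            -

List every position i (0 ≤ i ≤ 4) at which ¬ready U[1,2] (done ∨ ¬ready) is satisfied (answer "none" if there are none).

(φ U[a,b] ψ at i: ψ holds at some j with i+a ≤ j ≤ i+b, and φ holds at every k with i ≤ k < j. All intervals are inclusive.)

Evaluate at each i in [0,4]:
  i=0: ✓ (rhs at j=1; lhs holds on [0,0])
  i=1: ✓ (rhs at j=2; lhs holds on [1,1])
  i=2: ✓ (rhs at j=3; lhs holds on [2,2])
  i=3: ✗ (lhs fails at k=3 before rhs at j=4)
  i=4: ✗ (lhs fails at k=5 before rhs at j=6)

0, 1, 2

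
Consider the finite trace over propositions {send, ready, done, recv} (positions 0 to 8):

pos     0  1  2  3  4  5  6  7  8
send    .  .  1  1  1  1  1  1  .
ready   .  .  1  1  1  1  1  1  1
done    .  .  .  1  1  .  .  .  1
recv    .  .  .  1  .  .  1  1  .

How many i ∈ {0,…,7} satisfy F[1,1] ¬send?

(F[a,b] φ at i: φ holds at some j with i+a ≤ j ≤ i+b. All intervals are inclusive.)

2

Evaluate at each i in [0,7]:
  i=0: ✓ (witness j=1)
  i=1: ✗ (none in [2,2])
  i=2: ✗ (none in [3,3])
  i=3: ✗ (none in [4,4])
  i=4: ✗ (none in [5,5])
  i=5: ✗ (none in [6,6])
  i=6: ✗ (none in [7,7])
  i=7: ✓ (witness j=8)
Positions where it holds: {0, 7} → 2.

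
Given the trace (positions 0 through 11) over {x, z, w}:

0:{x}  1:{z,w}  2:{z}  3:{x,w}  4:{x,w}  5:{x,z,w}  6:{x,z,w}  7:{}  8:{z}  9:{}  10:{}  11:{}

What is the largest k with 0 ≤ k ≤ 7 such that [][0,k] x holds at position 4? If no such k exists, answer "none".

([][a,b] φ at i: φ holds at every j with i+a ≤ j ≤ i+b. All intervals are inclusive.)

2

x must hold from j=4 onward; find where it first fails.
  j=4: holds
  j=5: holds
  j=6: holds
  j=7: fails
Holds on [4,6], so largest k = 2.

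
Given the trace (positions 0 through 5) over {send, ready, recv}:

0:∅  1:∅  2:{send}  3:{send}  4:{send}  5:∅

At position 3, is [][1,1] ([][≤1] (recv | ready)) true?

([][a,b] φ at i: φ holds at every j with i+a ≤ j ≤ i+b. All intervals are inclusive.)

No

Check [][≤1] (recv | ready) at every j in [4,4]:
  j=4: fails at 4
Fails at j=4 → formula fails.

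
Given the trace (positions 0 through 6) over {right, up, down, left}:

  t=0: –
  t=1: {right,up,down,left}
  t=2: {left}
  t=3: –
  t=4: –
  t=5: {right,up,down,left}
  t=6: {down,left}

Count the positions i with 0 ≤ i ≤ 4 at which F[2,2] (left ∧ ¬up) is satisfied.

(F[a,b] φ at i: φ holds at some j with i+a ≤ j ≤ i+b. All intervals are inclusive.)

Evaluate at each i in [0,4]:
  i=0: ✓ (witness j=2)
  i=1: ✗ (none in [3,3])
  i=2: ✗ (none in [4,4])
  i=3: ✗ (none in [5,5])
  i=4: ✓ (witness j=6)
Positions where it holds: {0, 4} → 2.

2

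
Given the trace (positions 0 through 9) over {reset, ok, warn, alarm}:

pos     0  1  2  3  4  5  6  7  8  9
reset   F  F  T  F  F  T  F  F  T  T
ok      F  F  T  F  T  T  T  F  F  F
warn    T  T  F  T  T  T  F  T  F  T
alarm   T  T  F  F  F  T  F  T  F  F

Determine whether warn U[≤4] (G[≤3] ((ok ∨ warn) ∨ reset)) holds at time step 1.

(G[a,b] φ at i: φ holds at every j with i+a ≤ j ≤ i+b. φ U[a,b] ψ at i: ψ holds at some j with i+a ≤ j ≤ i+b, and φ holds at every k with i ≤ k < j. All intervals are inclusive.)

Yes

Need some j in [1,5] with G[≤3] ((ok ∨ warn) ∨ reset), and warn at every k in [1,j-1].
  j=1: G[≤3] ((ok ∨ warn) ∨ reset) holds; no prefix to check → satisfied.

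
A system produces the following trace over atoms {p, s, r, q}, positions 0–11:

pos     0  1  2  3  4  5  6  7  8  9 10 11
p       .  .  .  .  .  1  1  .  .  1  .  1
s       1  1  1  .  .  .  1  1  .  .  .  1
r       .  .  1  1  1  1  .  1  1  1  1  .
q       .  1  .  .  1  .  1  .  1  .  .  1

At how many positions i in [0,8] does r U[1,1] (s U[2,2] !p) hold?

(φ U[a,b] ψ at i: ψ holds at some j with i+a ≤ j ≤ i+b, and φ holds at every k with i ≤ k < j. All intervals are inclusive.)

1

Evaluate at each i in [0,8]:
  i=0: ✗ (lhs fails at k=0 before rhs at j=1)
  i=1: ✗ (no rhs in [2,2])
  i=2: ✗ (no rhs in [3,3])
  i=3: ✗ (no rhs in [4,4])
  i=4: ✗ (no rhs in [5,5])
  i=5: ✓ (rhs at j=6; lhs holds on [5,5])
  i=6: ✗ (no rhs in [7,7])
  i=7: ✗ (no rhs in [8,8])
  i=8: ✗ (no rhs in [9,9])
Positions where it holds: {5} → 1.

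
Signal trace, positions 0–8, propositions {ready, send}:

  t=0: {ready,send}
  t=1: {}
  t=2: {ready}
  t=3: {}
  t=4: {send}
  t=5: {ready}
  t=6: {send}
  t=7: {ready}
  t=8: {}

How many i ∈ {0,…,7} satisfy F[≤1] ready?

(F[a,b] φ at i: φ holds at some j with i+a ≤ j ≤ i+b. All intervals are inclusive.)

Evaluate at each i in [0,7]:
  i=0: ✓ (witness j=0)
  i=1: ✓ (witness j=2)
  i=2: ✓ (witness j=2)
  i=3: ✗ (none in [3,4])
  i=4: ✓ (witness j=5)
  i=5: ✓ (witness j=5)
  i=6: ✓ (witness j=7)
  i=7: ✓ (witness j=7)
Positions where it holds: {0, 1, 2, 4, 5, 6, 7} → 7.

7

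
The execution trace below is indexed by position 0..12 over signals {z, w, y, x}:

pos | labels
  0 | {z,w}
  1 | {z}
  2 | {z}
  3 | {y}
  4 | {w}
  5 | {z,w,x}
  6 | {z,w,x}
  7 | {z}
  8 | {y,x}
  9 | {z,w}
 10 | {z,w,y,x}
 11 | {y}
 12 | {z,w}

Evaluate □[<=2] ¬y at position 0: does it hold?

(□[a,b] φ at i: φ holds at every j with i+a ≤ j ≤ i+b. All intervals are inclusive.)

True

Check ¬y at every j in [0,2]:
  j=0: true
  j=1: true
  j=2: true
All positions satisfy it → formula holds.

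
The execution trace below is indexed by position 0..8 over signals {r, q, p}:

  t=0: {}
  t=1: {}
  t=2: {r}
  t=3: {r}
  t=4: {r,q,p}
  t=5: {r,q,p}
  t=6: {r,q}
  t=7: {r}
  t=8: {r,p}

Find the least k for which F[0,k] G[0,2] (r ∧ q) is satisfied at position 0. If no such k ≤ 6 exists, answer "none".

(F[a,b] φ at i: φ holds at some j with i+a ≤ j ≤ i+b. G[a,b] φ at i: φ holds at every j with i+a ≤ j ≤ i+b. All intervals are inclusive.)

Scan j = 0,1,… for G[0,2] (r ∧ q):
  j=0: fails
  j=1: fails
  j=2: fails
  j=3: fails
  j=4: holds
First hit at j=4, so smallest k = 4-0 = 4.

4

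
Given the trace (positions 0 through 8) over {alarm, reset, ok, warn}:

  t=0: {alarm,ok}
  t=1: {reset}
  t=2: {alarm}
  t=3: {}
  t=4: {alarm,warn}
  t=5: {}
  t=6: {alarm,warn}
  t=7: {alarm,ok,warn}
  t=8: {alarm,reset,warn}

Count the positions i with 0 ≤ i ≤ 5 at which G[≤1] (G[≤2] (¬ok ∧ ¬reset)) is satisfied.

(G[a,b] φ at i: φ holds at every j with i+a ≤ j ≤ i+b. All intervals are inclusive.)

2

Evaluate at each i in [0,5]:
  i=0: ✗ (fails at j=0)
  i=1: ✗ (fails at j=1)
  i=2: ✓ (all of [2,3])
  i=3: ✓ (all of [3,4])
  i=4: ✗ (fails at j=5)
  i=5: ✗ (fails at j=5)
Positions where it holds: {2, 3} → 2.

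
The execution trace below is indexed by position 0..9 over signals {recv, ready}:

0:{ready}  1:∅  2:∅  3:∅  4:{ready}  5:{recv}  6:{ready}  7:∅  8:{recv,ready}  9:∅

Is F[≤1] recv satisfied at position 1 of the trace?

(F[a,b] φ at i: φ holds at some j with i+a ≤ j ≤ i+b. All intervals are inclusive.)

Check recv at each j in [1,2]:
  j=1: false
  j=2: false
No position in the window satisfies it → formula fails.

Does not hold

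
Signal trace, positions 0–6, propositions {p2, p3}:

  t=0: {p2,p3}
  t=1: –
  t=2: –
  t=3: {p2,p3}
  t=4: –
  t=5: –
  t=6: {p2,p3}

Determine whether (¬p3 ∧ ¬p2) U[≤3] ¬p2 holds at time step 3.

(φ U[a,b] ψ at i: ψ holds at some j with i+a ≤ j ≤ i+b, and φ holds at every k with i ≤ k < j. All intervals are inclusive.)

Need some j in [3,6] with ¬p2, and (¬p3 ∧ ¬p2) at every k in [3,j-1].
  j=3: ¬p2 false.
  j=4: ¬p2 holds, but (¬p3 ∧ ¬p2) fails at k=3 → not this j.
  j=5: ¬p2 holds, but (¬p3 ∧ ¬p2) fails at k=3 → not this j.
  j=6: ¬p2 false.
No j in the window works → until fails.

False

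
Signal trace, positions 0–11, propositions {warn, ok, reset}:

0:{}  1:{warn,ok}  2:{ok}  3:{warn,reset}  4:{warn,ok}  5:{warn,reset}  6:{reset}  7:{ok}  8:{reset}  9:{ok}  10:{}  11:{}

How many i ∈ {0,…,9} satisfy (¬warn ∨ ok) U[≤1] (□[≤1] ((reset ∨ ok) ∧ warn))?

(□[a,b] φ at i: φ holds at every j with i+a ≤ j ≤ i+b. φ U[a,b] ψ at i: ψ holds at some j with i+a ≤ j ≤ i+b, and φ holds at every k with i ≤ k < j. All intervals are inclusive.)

3

Evaluate at each i in [0,9]:
  i=0: ✗ (no rhs in [0,1])
  i=1: ✗ (no rhs in [1,2])
  i=2: ✓ (rhs at j=3; lhs holds on [2,2])
  i=3: ✓ (rhs at j=3)
  i=4: ✓ (rhs at j=4)
  i=5: ✗ (no rhs in [5,6])
  i=6: ✗ (no rhs in [6,7])
  i=7: ✗ (no rhs in [7,8])
  i=8: ✗ (no rhs in [8,9])
  i=9: ✗ (no rhs in [9,10])
Positions where it holds: {2, 3, 4} → 3.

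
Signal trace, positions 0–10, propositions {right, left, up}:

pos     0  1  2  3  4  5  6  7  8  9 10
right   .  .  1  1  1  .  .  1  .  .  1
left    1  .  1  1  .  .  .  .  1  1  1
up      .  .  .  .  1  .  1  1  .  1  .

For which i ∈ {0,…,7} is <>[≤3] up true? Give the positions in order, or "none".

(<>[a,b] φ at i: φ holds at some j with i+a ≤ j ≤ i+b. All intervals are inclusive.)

1, 2, 3, 4, 5, 6, 7

Evaluate at each i in [0,7]:
  i=0: ✗ (none in [0,3])
  i=1: ✓ (witness j=4)
  i=2: ✓ (witness j=4)
  i=3: ✓ (witness j=4)
  i=4: ✓ (witness j=4)
  i=5: ✓ (witness j=6)
  i=6: ✓ (witness j=6)
  i=7: ✓ (witness j=7)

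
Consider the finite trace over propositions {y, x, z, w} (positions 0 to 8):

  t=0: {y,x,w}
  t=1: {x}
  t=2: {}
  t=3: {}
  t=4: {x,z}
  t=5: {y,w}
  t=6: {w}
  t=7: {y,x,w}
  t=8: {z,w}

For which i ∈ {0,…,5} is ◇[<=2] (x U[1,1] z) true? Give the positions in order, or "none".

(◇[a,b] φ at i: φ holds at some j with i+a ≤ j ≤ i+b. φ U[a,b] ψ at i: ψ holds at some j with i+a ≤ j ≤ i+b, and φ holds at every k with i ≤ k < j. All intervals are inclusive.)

Evaluate at each i in [0,5]:
  i=0: ✗ (none in [0,2])
  i=1: ✗ (none in [1,3])
  i=2: ✗ (none in [2,4])
  i=3: ✗ (none in [3,5])
  i=4: ✗ (none in [4,6])
  i=5: ✓ (witness j=7)

5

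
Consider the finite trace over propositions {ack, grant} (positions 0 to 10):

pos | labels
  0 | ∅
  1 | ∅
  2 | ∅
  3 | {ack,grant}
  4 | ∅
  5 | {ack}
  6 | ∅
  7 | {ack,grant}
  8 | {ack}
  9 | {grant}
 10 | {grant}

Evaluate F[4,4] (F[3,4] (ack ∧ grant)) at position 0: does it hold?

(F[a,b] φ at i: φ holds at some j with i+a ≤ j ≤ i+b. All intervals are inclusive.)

Holds

Check F[3,4] (ack ∧ grant) at each j in [4,4]:
  j=4: holds (witness at 7)
Found at j=4 → formula holds.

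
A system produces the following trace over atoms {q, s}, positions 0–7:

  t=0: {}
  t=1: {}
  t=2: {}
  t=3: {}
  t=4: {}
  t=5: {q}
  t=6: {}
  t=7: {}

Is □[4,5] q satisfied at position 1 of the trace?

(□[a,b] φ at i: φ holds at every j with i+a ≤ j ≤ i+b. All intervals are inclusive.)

Check q at every j in [5,6]:
  j=5: true
  j=6: false
Fails at j=6 → formula fails.

False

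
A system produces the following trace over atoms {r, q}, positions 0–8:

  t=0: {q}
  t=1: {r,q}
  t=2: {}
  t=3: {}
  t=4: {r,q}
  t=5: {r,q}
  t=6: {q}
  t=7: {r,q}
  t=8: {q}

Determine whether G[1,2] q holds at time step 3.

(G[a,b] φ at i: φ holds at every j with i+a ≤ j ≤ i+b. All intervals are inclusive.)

Check q at every j in [4,5]:
  j=4: true
  j=5: true
All positions satisfy it → formula holds.

True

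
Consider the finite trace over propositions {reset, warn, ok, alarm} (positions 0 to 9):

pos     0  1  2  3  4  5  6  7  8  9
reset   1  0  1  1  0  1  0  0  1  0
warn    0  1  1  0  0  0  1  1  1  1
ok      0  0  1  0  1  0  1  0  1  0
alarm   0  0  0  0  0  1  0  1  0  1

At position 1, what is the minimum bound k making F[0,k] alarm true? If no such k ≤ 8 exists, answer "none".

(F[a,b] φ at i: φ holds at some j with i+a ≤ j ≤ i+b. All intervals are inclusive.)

4

Scan j = 1,2,… for alarm:
  j=1: fails
  j=2: fails
  j=3: fails
  j=4: fails
  j=5: holds
First hit at j=5, so smallest k = 5-1 = 4.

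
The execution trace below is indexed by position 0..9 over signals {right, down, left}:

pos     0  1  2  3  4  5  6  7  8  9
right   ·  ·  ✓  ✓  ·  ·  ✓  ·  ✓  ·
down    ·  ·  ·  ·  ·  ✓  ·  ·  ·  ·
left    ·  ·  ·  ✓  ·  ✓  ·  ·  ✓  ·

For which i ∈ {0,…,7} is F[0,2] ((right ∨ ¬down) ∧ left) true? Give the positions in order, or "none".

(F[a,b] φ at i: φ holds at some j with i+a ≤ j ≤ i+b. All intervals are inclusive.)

Evaluate at each i in [0,7]:
  i=0: ✗ (none in [0,2])
  i=1: ✓ (witness j=3)
  i=2: ✓ (witness j=3)
  i=3: ✓ (witness j=3)
  i=4: ✗ (none in [4,6])
  i=5: ✗ (none in [5,7])
  i=6: ✓ (witness j=8)
  i=7: ✓ (witness j=8)

1, 2, 3, 6, 7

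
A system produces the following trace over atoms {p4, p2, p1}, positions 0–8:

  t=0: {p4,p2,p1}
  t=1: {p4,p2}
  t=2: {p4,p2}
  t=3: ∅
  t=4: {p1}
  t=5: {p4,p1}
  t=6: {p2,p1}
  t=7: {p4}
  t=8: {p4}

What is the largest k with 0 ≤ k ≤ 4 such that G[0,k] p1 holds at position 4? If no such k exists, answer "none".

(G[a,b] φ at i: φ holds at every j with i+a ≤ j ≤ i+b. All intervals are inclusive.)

p1 must hold from j=4 onward; find where it first fails.
  j=4: holds
  j=5: holds
  j=6: holds
  j=7: fails
Holds on [4,6], so largest k = 2.

2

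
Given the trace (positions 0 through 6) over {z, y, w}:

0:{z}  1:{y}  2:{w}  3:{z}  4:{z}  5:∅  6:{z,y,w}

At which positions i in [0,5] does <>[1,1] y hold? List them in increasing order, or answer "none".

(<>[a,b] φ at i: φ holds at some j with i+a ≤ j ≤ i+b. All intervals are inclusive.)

Evaluate at each i in [0,5]:
  i=0: ✓ (witness j=1)
  i=1: ✗ (none in [2,2])
  i=2: ✗ (none in [3,3])
  i=3: ✗ (none in [4,4])
  i=4: ✗ (none in [5,5])
  i=5: ✓ (witness j=6)

0, 5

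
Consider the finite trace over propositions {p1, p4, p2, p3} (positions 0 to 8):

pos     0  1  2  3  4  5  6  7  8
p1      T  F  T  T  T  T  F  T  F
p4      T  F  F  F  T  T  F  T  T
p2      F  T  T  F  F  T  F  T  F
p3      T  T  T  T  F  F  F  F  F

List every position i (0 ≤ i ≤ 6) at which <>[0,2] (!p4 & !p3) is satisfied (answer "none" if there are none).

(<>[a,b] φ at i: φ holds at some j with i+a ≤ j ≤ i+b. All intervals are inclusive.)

4, 5, 6

Evaluate at each i in [0,6]:
  i=0: ✗ (none in [0,2])
  i=1: ✗ (none in [1,3])
  i=2: ✗ (none in [2,4])
  i=3: ✗ (none in [3,5])
  i=4: ✓ (witness j=6)
  i=5: ✓ (witness j=6)
  i=6: ✓ (witness j=6)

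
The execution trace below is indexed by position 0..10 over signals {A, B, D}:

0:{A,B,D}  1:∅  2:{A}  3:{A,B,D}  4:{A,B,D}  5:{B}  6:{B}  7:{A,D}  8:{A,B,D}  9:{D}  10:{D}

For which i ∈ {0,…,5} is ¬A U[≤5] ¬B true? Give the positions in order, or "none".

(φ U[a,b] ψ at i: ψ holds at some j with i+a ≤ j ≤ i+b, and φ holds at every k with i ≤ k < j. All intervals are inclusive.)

1, 2, 5

Evaluate at each i in [0,5]:
  i=0: ✗ (lhs fails at k=0 before rhs at j=1)
  i=1: ✓ (rhs at j=1)
  i=2: ✓ (rhs at j=2)
  i=3: ✗ (lhs fails at k=3 before rhs at j=7)
  i=4: ✗ (lhs fails at k=4 before rhs at j=7)
  i=5: ✓ (rhs at j=7; lhs holds on [5,6])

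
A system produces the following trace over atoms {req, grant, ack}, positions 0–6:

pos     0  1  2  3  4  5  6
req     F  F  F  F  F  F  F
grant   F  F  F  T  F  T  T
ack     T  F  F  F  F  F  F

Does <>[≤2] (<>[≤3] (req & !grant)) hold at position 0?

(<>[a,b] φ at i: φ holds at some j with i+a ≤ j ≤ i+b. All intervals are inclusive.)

Check <>[≤3] (req & !grant) at each j in [0,2]:
  j=0: fails (none in [0,3])
  j=1: fails (none in [1,4])
  j=2: fails (none in [2,5])
No position in the window satisfies it → formula fails.

Does not hold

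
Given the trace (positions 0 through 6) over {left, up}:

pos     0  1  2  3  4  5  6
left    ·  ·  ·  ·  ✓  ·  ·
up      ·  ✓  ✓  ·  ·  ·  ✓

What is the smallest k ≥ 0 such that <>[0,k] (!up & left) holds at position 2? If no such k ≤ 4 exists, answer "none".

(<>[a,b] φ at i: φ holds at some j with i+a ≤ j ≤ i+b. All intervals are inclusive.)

2

Scan j = 2,3,… for (!up & left):
  j=2: fails
  j=3: fails
  j=4: holds
First hit at j=4, so smallest k = 4-2 = 2.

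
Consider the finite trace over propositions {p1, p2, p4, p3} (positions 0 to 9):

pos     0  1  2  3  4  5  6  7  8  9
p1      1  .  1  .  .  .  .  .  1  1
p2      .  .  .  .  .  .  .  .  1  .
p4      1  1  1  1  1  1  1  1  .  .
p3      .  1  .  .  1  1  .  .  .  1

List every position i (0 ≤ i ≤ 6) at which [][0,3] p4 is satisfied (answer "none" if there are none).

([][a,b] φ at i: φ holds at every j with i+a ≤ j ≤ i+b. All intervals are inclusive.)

Evaluate at each i in [0,6]:
  i=0: ✓ (all of [0,3])
  i=1: ✓ (all of [1,4])
  i=2: ✓ (all of [2,5])
  i=3: ✓ (all of [3,6])
  i=4: ✓ (all of [4,7])
  i=5: ✗ (fails at j=8)
  i=6: ✗ (fails at j=8)

0, 1, 2, 3, 4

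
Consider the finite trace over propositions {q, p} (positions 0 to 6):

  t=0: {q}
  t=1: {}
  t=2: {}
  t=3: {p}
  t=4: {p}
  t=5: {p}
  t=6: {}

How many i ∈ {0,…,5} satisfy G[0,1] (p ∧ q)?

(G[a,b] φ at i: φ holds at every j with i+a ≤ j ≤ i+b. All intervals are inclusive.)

0

Evaluate at each i in [0,5]:
  i=0: ✗ (fails at j=0)
  i=1: ✗ (fails at j=1)
  i=2: ✗ (fails at j=2)
  i=3: ✗ (fails at j=3)
  i=4: ✗ (fails at j=4)
  i=5: ✗ (fails at j=5)
Positions where it holds: {} → 0.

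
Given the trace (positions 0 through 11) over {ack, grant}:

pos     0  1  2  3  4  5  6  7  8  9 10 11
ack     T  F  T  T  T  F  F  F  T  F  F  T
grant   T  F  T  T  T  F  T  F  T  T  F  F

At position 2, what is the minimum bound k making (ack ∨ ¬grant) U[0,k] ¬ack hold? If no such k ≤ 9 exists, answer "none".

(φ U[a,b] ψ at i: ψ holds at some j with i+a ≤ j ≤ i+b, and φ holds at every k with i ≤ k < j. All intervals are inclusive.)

3

Need earliest j ≥ 2 with ¬ack, and (ack ∨ ¬grant) at every k in [2,j-1].
  j=2: rhs fails.
  j=3: rhs fails.
  j=4: rhs fails.
  j=5: rhs holds; lhs holds on [2,4]. k = 3.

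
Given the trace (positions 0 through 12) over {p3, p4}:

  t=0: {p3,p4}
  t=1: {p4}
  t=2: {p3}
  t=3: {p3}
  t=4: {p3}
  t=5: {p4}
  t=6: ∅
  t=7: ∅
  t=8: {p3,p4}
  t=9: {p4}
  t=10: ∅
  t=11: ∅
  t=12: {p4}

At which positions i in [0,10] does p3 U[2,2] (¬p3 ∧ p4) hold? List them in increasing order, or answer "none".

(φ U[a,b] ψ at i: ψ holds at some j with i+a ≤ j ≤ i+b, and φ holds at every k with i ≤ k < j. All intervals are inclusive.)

Evaluate at each i in [0,10]:
  i=0: ✗ (no rhs in [2,2])
  i=1: ✗ (no rhs in [3,3])
  i=2: ✗ (no rhs in [4,4])
  i=3: ✓ (rhs at j=5; lhs holds on [3,4])
  i=4: ✗ (no rhs in [6,6])
  i=5: ✗ (no rhs in [7,7])
  i=6: ✗ (no rhs in [8,8])
  i=7: ✗ (lhs fails at k=7 before rhs at j=9)
  i=8: ✗ (no rhs in [10,10])
  i=9: ✗ (no rhs in [11,11])
  i=10: ✗ (lhs fails at k=10 before rhs at j=12)

3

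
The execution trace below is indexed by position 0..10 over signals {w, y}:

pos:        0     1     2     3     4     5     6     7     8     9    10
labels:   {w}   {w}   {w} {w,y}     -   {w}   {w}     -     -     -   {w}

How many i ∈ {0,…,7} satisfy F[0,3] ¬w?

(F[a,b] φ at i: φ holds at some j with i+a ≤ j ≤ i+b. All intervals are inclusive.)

7

Evaluate at each i in [0,7]:
  i=0: ✗ (none in [0,3])
  i=1: ✓ (witness j=4)
  i=2: ✓ (witness j=4)
  i=3: ✓ (witness j=4)
  i=4: ✓ (witness j=4)
  i=5: ✓ (witness j=7)
  i=6: ✓ (witness j=7)
  i=7: ✓ (witness j=7)
Positions where it holds: {1, 2, 3, 4, 5, 6, 7} → 7.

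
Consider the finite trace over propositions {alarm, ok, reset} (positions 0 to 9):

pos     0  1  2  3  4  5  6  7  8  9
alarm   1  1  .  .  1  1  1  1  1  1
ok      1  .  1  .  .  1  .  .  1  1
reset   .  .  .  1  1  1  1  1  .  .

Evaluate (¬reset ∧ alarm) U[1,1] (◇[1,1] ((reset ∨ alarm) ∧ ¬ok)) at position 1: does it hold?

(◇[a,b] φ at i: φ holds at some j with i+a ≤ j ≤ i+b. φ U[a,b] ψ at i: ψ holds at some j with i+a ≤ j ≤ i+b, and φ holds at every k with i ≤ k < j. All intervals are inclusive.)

Need some j in [2,2] with ◇[1,1] ((reset ∨ alarm) ∧ ¬ok), and (¬reset ∧ alarm) at every k in [1,j-1].
  j=2: ◇[1,1] ((reset ∨ alarm) ∧ ¬ok) holds; (¬reset ∧ alarm) holds at every k in [1,1] → satisfied.

Yes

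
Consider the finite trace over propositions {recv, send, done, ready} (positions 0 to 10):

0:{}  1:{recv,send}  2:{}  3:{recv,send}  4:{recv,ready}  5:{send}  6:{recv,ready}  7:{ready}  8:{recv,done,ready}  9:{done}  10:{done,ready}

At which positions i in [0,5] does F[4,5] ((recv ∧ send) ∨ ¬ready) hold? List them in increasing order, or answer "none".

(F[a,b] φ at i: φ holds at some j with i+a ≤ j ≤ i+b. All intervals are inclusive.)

0, 1, 4, 5

Evaluate at each i in [0,5]:
  i=0: ✓ (witness j=5)
  i=1: ✓ (witness j=5)
  i=2: ✗ (none in [6,7])
  i=3: ✗ (none in [7,8])
  i=4: ✓ (witness j=9)
  i=5: ✓ (witness j=9)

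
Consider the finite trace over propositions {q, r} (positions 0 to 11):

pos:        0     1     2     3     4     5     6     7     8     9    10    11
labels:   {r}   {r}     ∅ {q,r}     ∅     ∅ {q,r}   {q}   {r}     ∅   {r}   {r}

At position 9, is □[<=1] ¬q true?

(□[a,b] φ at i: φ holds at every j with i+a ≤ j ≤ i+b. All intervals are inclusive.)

True

Check ¬q at every j in [9,10]:
  j=9: true
  j=10: true
All positions satisfy it → formula holds.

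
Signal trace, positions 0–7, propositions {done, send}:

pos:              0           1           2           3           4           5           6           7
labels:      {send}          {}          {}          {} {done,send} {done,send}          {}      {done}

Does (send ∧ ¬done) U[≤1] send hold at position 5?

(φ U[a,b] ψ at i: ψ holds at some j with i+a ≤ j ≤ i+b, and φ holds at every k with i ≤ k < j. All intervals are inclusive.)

True

Need some j in [5,6] with send, and (send ∧ ¬done) at every k in [5,j-1].
  j=5: send holds; no prefix to check → satisfied.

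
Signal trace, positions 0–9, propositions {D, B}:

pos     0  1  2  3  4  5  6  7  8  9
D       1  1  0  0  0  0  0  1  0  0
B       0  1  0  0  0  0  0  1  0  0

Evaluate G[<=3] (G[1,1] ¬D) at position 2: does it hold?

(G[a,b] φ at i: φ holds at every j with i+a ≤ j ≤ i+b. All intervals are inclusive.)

Holds

Check G[1,1] ¬D at every j in [2,5]:
  j=2: holds on [3,3]
  j=3: holds on [4,4]
  j=4: holds on [5,5]
  j=5: holds on [6,6]
All positions satisfy it → formula holds.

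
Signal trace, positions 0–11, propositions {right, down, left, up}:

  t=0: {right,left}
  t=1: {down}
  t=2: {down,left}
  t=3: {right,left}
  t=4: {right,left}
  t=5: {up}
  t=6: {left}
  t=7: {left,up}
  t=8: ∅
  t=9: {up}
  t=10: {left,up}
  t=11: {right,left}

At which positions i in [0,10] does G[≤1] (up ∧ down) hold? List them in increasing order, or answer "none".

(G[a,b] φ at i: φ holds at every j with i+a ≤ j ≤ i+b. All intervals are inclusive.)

Evaluate at each i in [0,10]:
  i=0: ✗ (fails at j=0)
  i=1: ✗ (fails at j=1)
  i=2: ✗ (fails at j=2)
  i=3: ✗ (fails at j=3)
  i=4: ✗ (fails at j=4)
  i=5: ✗ (fails at j=5)
  i=6: ✗ (fails at j=6)
  i=7: ✗ (fails at j=7)
  i=8: ✗ (fails at j=8)
  i=9: ✗ (fails at j=9)
  i=10: ✗ (fails at j=10)

none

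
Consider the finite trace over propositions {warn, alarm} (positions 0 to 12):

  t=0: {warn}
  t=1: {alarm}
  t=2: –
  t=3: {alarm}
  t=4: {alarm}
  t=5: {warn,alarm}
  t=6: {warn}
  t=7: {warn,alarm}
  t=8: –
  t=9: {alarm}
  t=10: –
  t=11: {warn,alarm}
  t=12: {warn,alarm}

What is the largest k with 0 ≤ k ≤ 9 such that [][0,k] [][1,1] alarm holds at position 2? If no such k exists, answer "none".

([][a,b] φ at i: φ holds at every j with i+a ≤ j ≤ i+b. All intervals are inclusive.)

2

[][1,1] alarm must hold from j=2 onward; find where it first fails.
  j=2: holds
  j=3: holds
  j=4: holds
  j=5: fails
Holds on [2,4], so largest k = 2.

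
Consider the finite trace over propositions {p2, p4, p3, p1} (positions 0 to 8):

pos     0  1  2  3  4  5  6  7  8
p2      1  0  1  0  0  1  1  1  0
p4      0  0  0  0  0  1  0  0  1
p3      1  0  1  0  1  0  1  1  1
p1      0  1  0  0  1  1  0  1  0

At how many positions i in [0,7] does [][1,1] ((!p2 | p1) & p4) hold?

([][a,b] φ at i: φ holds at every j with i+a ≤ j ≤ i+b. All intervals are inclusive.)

2

Evaluate at each i in [0,7]:
  i=0: ✗ (fails at j=1)
  i=1: ✗ (fails at j=2)
  i=2: ✗ (fails at j=3)
  i=3: ✗ (fails at j=4)
  i=4: ✓ (all of [5,5])
  i=5: ✗ (fails at j=6)
  i=6: ✗ (fails at j=7)
  i=7: ✓ (all of [8,8])
Positions where it holds: {4, 7} → 2.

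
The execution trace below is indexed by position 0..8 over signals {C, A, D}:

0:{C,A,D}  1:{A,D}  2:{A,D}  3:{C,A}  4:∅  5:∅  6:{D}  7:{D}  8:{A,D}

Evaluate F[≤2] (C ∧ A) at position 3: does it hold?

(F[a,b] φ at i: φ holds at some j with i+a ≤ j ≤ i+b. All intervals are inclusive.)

True

Check (C ∧ A) at each j in [3,5]:
  j=3: true
  j=4: false
  j=5: false
Found at j=3 → formula holds.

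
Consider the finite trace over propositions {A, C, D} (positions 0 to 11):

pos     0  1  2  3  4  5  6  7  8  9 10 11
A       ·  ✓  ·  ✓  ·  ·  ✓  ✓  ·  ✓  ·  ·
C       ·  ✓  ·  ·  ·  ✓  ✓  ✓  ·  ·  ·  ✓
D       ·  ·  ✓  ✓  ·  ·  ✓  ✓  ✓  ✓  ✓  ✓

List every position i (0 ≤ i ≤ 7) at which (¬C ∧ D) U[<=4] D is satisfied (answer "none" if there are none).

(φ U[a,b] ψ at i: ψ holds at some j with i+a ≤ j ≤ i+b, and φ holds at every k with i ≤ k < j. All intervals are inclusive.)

2, 3, 6, 7

Evaluate at each i in [0,7]:
  i=0: ✗ (lhs fails at k=0 before rhs at j=2)
  i=1: ✗ (lhs fails at k=1 before rhs at j=2)
  i=2: ✓ (rhs at j=2)
  i=3: ✓ (rhs at j=3)
  i=4: ✗ (lhs fails at k=4 before rhs at j=6)
  i=5: ✗ (lhs fails at k=5 before rhs at j=6)
  i=6: ✓ (rhs at j=6)
  i=7: ✓ (rhs at j=7)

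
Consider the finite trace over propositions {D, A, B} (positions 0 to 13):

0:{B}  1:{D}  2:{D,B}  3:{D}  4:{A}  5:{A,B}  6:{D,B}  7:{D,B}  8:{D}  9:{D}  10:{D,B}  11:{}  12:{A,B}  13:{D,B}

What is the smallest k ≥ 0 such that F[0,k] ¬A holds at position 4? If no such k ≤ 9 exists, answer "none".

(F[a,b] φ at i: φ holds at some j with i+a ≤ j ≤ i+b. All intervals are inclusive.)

2

Scan j = 4,5,… for ¬A:
  j=4: fails
  j=5: fails
  j=6: holds
First hit at j=6, so smallest k = 6-4 = 2.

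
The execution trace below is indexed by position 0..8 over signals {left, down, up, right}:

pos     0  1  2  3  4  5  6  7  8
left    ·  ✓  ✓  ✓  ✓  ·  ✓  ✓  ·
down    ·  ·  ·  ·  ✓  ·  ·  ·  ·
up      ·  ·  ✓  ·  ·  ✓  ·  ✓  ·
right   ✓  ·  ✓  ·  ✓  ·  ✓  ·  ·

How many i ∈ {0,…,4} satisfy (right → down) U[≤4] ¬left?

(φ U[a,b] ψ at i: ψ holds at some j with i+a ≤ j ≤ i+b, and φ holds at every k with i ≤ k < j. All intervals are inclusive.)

3

Evaluate at each i in [0,4]:
  i=0: ✓ (rhs at j=0)
  i=1: ✗ (lhs fails at k=2 before rhs at j=5)
  i=2: ✗ (lhs fails at k=2 before rhs at j=5)
  i=3: ✓ (rhs at j=5; lhs holds on [3,4])
  i=4: ✓ (rhs at j=5; lhs holds on [4,4])
Positions where it holds: {0, 3, 4} → 3.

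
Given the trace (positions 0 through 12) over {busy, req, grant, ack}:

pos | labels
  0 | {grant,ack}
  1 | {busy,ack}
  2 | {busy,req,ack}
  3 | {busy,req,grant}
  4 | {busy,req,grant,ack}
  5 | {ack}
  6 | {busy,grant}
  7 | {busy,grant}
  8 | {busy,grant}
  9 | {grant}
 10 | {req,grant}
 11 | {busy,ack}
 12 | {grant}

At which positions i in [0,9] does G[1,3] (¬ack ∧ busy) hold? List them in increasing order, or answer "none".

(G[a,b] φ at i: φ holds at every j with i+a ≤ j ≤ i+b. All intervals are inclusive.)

5

Evaluate at each i in [0,9]:
  i=0: ✗ (fails at j=1)
  i=1: ✗ (fails at j=2)
  i=2: ✗ (fails at j=4)
  i=3: ✗ (fails at j=4)
  i=4: ✗ (fails at j=5)
  i=5: ✓ (all of [6,8])
  i=6: ✗ (fails at j=9)
  i=7: ✗ (fails at j=9)
  i=8: ✗ (fails at j=9)
  i=9: ✗ (fails at j=10)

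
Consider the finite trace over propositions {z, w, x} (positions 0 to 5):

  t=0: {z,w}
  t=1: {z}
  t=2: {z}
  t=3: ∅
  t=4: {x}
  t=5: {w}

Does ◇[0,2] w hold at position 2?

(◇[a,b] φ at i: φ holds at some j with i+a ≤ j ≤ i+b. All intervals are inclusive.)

Check w at each j in [2,4]:
  j=2: false
  j=3: false
  j=4: false
No position in the window satisfies it → formula fails.

No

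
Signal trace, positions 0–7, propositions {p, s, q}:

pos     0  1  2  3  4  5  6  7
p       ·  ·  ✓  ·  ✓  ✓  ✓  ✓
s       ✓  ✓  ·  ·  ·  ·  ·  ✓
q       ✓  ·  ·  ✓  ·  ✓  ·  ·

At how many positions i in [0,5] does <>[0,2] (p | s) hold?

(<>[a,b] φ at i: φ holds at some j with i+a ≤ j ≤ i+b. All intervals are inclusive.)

Evaluate at each i in [0,5]:
  i=0: ✓ (witness j=0)
  i=1: ✓ (witness j=1)
  i=2: ✓ (witness j=2)
  i=3: ✓ (witness j=4)
  i=4: ✓ (witness j=4)
  i=5: ✓ (witness j=5)
Positions where it holds: {0, 1, 2, 3, 4, 5} → 6.

6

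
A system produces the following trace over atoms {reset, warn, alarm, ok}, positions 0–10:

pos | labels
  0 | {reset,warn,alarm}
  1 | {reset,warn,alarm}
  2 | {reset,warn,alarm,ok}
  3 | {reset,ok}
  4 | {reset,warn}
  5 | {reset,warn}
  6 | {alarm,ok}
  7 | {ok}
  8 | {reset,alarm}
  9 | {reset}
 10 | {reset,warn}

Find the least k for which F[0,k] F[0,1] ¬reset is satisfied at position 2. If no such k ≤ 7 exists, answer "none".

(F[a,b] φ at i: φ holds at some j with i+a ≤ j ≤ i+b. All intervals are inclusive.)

3

Scan j = 2,3,… for F[0,1] ¬reset:
  j=2: fails
  j=3: fails
  j=4: fails
  j=5: holds
First hit at j=5, so smallest k = 5-2 = 3.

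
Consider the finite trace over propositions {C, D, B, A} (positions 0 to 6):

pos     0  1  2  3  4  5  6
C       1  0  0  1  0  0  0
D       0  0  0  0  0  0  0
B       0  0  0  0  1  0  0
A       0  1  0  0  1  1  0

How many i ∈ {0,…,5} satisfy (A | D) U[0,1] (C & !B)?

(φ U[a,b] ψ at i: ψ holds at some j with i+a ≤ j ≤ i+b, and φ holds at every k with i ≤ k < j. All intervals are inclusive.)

Evaluate at each i in [0,5]:
  i=0: ✓ (rhs at j=0)
  i=1: ✗ (no rhs in [1,2])
  i=2: ✗ (lhs fails at k=2 before rhs at j=3)
  i=3: ✓ (rhs at j=3)
  i=4: ✗ (no rhs in [4,5])
  i=5: ✗ (no rhs in [5,6])
Positions where it holds: {0, 3} → 2.

2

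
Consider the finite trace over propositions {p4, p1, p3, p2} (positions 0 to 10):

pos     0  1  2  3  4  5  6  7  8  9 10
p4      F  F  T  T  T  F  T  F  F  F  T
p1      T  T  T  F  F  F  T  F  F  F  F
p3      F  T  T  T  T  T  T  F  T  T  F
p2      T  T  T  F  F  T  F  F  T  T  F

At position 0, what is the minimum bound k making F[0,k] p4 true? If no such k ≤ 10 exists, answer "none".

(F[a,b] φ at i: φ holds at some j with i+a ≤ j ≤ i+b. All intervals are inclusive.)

2

Scan j = 0,1,… for p4:
  j=0: fails
  j=1: fails
  j=2: holds
First hit at j=2, so smallest k = 2-0 = 2.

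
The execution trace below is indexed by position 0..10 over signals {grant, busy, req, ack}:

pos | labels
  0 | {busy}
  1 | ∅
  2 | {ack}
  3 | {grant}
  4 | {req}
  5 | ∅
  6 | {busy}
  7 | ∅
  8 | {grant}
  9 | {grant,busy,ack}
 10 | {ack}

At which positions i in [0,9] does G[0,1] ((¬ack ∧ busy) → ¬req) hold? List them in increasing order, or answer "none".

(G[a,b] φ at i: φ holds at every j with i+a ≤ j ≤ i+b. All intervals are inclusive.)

0, 1, 2, 3, 4, 5, 6, 7, 8, 9

Evaluate at each i in [0,9]:
  i=0: ✓ (all of [0,1])
  i=1: ✓ (all of [1,2])
  i=2: ✓ (all of [2,3])
  i=3: ✓ (all of [3,4])
  i=4: ✓ (all of [4,5])
  i=5: ✓ (all of [5,6])
  i=6: ✓ (all of [6,7])
  i=7: ✓ (all of [7,8])
  i=8: ✓ (all of [8,9])
  i=9: ✓ (all of [9,10])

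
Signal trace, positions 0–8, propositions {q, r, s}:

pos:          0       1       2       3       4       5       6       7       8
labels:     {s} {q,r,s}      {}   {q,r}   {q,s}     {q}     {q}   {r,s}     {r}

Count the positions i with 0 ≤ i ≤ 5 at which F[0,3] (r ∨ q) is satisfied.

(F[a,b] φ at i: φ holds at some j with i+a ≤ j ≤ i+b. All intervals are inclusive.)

6

Evaluate at each i in [0,5]:
  i=0: ✓ (witness j=1)
  i=1: ✓ (witness j=1)
  i=2: ✓ (witness j=3)
  i=3: ✓ (witness j=3)
  i=4: ✓ (witness j=4)
  i=5: ✓ (witness j=5)
Positions where it holds: {0, 1, 2, 3, 4, 5} → 6.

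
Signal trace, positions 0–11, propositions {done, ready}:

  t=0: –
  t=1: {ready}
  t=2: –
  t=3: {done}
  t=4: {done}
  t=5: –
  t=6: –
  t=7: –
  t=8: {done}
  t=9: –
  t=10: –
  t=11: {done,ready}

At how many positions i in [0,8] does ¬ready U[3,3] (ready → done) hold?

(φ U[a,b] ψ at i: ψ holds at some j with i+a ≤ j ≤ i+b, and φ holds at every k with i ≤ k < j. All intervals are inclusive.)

Evaluate at each i in [0,8]:
  i=0: ✗ (lhs fails at k=1 before rhs at j=3)
  i=1: ✗ (lhs fails at k=1 before rhs at j=4)
  i=2: ✓ (rhs at j=5; lhs holds on [2,4])
  i=3: ✓ (rhs at j=6; lhs holds on [3,5])
  i=4: ✓ (rhs at j=7; lhs holds on [4,6])
  i=5: ✓ (rhs at j=8; lhs holds on [5,7])
  i=6: ✓ (rhs at j=9; lhs holds on [6,8])
  i=7: ✓ (rhs at j=10; lhs holds on [7,9])
  i=8: ✓ (rhs at j=11; lhs holds on [8,10])
Positions where it holds: {2, 3, 4, 5, 6, 7, 8} → 7.

7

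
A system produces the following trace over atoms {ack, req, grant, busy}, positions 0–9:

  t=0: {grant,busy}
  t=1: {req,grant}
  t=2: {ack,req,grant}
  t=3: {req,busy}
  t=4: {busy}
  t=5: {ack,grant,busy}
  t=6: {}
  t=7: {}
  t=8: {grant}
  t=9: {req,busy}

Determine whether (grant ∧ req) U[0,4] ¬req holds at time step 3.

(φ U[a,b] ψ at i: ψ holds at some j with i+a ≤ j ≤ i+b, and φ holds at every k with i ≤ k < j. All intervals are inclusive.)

Need some j in [3,7] with ¬req, and (grant ∧ req) at every k in [3,j-1].
  j=3: ¬req false.
  j=4: ¬req holds, but (grant ∧ req) fails at k=3 → not this j.
  j=5: ¬req holds, but (grant ∧ req) fails at k=3 → not this j.
  j=6: ¬req holds, but (grant ∧ req) fails at k=3 → not this j.
  j=7: ¬req holds, but (grant ∧ req) fails at k=3 → not this j.
No j in the window works → until fails.

False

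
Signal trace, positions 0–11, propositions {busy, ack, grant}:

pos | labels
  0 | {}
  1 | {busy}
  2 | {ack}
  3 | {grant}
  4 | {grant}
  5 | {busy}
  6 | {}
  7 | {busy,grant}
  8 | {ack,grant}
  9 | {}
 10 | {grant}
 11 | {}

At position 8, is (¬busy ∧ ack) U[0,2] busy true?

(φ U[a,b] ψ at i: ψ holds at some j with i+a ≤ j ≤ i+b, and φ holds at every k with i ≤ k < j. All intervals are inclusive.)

Need some j in [8,10] with busy, and (¬busy ∧ ack) at every k in [8,j-1].
  j=8: busy false.
  j=9: busy false.
  j=10: busy false.
No j in the window works → until fails.

False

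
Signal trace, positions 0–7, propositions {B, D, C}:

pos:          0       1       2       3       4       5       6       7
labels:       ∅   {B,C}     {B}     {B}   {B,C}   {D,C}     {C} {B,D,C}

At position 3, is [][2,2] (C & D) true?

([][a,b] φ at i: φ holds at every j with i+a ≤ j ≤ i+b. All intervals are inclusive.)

True

Check (C & D) at every j in [5,5]:
  j=5: true
All positions satisfy it → formula holds.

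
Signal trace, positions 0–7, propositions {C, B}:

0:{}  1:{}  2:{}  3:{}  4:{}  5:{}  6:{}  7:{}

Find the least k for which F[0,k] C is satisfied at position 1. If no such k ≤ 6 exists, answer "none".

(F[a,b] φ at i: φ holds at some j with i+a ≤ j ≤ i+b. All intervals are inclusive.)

Scan j = 1,2,… for C:
  j=1: fails
  j=2: fails
  j=3: fails
  j=4: fails
  j=5: fails
  j=6: fails
  j=7: fails
No j in [1,7] satisfies it → none.

none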